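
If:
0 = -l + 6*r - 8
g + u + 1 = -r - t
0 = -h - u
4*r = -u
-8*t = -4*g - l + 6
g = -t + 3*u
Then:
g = 3/5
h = 4/15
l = -38/5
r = 1/15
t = -7/5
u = -4/15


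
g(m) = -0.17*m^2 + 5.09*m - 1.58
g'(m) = 5.09 - 0.34*m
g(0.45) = 0.68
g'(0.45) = 4.94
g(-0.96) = -6.62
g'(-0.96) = 5.42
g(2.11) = 8.40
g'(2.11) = 4.37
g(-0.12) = -2.19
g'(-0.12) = 5.13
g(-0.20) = -2.60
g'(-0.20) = 5.16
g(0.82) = 2.48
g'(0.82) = 4.81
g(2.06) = 8.18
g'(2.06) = 4.39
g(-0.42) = -3.75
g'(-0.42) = 5.23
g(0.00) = -1.58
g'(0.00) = 5.09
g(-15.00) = -116.18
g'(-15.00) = 10.19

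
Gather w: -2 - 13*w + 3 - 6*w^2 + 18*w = -6*w^2 + 5*w + 1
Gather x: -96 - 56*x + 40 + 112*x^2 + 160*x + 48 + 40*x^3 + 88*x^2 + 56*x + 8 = 40*x^3 + 200*x^2 + 160*x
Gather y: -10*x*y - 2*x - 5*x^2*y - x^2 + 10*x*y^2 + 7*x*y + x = -x^2 + 10*x*y^2 - x + y*(-5*x^2 - 3*x)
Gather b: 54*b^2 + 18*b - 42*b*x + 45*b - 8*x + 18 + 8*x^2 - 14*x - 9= 54*b^2 + b*(63 - 42*x) + 8*x^2 - 22*x + 9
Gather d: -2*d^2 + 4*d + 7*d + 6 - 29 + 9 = -2*d^2 + 11*d - 14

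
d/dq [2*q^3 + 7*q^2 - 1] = 2*q*(3*q + 7)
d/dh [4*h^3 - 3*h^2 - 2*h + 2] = 12*h^2 - 6*h - 2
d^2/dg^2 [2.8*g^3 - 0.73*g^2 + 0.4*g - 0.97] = 16.8*g - 1.46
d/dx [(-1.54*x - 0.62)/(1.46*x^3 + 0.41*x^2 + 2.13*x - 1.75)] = (4.4968*x^3 + 3.347*x^2 + 0.5084*x + 4.0156)/(2.1316*x^6 + 1.1972*x^5 + 6.3877*x^4 - 3.3634*x^3 + 3.1019*x^2 - 7.455*x + 3.0625)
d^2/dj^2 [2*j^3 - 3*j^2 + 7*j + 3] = 12*j - 6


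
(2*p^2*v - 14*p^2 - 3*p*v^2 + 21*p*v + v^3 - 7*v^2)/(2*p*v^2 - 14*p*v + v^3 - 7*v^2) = (2*p^2 - 3*p*v + v^2)/(v*(2*p + v))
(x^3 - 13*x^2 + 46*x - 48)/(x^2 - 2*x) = x - 11 + 24/x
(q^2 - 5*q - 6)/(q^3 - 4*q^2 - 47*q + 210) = (q + 1)/(q^2 + 2*q - 35)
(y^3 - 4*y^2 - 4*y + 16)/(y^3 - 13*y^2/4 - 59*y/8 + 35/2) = 8*(y^2 - 4)/(8*y^2 + 6*y - 35)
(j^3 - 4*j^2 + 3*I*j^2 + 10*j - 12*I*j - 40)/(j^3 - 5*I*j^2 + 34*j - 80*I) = (j - 4)/(j - 8*I)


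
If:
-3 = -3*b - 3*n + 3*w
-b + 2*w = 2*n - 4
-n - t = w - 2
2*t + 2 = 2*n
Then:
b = -2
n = 2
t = 1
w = -1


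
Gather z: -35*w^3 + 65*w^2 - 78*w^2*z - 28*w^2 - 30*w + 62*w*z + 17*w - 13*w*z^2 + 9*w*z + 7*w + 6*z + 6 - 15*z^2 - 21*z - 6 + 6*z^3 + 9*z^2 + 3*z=-35*w^3 + 37*w^2 - 6*w + 6*z^3 + z^2*(-13*w - 6) + z*(-78*w^2 + 71*w - 12)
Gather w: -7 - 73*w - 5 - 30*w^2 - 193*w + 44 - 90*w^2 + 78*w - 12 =-120*w^2 - 188*w + 20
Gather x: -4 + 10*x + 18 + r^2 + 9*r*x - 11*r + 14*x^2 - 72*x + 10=r^2 - 11*r + 14*x^2 + x*(9*r - 62) + 24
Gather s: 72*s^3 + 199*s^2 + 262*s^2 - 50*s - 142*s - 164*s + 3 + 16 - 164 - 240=72*s^3 + 461*s^2 - 356*s - 385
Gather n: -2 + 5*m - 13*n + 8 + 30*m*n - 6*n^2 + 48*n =5*m - 6*n^2 + n*(30*m + 35) + 6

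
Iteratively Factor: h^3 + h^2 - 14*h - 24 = (h - 4)*(h^2 + 5*h + 6) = (h - 4)*(h + 3)*(h + 2)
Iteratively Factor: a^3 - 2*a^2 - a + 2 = (a - 2)*(a^2 - 1) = (a - 2)*(a - 1)*(a + 1)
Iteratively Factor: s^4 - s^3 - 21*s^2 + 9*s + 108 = (s - 3)*(s^3 + 2*s^2 - 15*s - 36) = (s - 3)*(s + 3)*(s^2 - s - 12) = (s - 4)*(s - 3)*(s + 3)*(s + 3)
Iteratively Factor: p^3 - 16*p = (p)*(p^2 - 16) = p*(p + 4)*(p - 4)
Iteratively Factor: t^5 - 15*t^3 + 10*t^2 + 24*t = (t - 3)*(t^4 + 3*t^3 - 6*t^2 - 8*t) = t*(t - 3)*(t^3 + 3*t^2 - 6*t - 8) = t*(t - 3)*(t + 4)*(t^2 - t - 2) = t*(t - 3)*(t - 2)*(t + 4)*(t + 1)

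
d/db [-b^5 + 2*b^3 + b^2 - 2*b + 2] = -5*b^4 + 6*b^2 + 2*b - 2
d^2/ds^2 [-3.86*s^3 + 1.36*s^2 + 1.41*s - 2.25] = 2.72 - 23.16*s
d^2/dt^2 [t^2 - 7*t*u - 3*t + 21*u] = 2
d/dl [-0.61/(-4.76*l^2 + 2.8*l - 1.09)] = (1.708 - 5.8072*l)/(4.76*l^2 - 2.8*l + 1.09)^2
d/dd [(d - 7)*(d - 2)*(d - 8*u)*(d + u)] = 4*d^3 - 21*d^2*u - 27*d^2 - 16*d*u^2 + 126*d*u + 28*d + 72*u^2 - 98*u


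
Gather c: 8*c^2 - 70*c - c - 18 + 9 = 8*c^2 - 71*c - 9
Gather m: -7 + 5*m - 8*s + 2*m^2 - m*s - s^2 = 2*m^2 + m*(5 - s) - s^2 - 8*s - 7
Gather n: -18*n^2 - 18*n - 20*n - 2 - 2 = -18*n^2 - 38*n - 4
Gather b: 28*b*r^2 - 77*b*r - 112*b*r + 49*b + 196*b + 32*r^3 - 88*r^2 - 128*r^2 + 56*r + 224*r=b*(28*r^2 - 189*r + 245) + 32*r^3 - 216*r^2 + 280*r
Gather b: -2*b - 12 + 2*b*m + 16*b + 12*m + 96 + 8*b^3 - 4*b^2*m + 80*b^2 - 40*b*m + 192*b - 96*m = 8*b^3 + b^2*(80 - 4*m) + b*(206 - 38*m) - 84*m + 84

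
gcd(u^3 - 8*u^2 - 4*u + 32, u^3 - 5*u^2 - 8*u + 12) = u + 2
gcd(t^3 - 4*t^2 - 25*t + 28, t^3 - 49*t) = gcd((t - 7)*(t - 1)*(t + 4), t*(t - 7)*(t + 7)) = t - 7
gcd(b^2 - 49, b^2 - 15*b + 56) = b - 7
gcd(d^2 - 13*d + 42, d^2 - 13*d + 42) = d^2 - 13*d + 42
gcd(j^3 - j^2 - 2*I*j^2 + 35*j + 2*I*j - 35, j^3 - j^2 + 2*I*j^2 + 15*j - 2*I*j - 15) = j^2 + j*(-1 + 5*I) - 5*I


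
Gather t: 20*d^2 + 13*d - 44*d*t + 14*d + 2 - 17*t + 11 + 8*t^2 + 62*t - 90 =20*d^2 + 27*d + 8*t^2 + t*(45 - 44*d) - 77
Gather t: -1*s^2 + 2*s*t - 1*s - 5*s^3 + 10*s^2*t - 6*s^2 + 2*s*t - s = -5*s^3 - 7*s^2 - 2*s + t*(10*s^2 + 4*s)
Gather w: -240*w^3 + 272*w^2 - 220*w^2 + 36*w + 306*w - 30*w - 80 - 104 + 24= -240*w^3 + 52*w^2 + 312*w - 160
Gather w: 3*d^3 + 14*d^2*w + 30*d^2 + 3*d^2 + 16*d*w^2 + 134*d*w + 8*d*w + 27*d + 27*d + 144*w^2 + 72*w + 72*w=3*d^3 + 33*d^2 + 54*d + w^2*(16*d + 144) + w*(14*d^2 + 142*d + 144)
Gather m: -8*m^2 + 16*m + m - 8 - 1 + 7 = -8*m^2 + 17*m - 2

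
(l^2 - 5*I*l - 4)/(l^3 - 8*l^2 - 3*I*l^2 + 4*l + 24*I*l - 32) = (l - I)/(l^2 + l*(-8 + I) - 8*I)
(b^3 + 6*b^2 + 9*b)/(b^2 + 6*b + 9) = b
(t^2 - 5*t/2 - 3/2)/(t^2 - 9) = (t + 1/2)/(t + 3)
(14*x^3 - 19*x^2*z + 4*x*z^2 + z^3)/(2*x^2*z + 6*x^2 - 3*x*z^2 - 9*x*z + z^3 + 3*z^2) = (7*x + z)/(z + 3)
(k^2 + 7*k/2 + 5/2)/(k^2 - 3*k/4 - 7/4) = 2*(2*k + 5)/(4*k - 7)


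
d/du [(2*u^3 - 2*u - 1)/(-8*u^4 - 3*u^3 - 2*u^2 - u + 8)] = (16*u^6 - 52*u^4 - 48*u^3 + 35*u^2 - 4*u - 17)/(64*u^8 + 48*u^7 + 41*u^6 + 28*u^5 - 118*u^4 - 44*u^3 - 31*u^2 - 16*u + 64)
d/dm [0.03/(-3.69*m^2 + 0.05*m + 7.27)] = (0.2214*m - 0.0015)/(-3.69*m^2 + 0.05*m + 7.27)^2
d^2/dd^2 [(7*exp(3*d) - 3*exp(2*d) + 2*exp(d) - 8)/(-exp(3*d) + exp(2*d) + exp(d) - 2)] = (-4*exp(7*d) - 40*exp(6*d) + 201*exp(5*d) - 179*exp(4*d) + 251*exp(3*d) - 414*exp(2*d) + 116*exp(d) + 8)*exp(d)/(exp(9*d) - 3*exp(8*d) + 11*exp(6*d) - 12*exp(5*d) - 9*exp(4*d) + 23*exp(3*d) - 6*exp(2*d) - 12*exp(d) + 8)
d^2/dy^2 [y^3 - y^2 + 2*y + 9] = 6*y - 2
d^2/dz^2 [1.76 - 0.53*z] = 0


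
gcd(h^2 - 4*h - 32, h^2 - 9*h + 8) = h - 8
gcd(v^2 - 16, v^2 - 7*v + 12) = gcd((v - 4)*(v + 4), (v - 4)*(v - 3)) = v - 4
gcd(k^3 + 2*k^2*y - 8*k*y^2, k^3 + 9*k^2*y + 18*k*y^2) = k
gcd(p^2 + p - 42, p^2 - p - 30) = p - 6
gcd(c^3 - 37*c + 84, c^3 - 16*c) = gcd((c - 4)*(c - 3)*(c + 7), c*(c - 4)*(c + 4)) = c - 4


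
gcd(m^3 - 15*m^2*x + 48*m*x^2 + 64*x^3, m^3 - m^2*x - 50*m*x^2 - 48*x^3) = -m^2 + 7*m*x + 8*x^2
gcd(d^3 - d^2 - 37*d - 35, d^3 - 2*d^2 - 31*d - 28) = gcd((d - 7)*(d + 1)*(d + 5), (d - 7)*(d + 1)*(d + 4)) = d^2 - 6*d - 7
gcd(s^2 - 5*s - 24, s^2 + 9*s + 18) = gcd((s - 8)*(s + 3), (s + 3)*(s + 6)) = s + 3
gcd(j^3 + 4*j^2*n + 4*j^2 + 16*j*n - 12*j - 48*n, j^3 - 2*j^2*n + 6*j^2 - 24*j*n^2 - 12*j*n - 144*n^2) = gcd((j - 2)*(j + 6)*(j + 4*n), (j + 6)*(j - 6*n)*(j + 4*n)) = j^2 + 4*j*n + 6*j + 24*n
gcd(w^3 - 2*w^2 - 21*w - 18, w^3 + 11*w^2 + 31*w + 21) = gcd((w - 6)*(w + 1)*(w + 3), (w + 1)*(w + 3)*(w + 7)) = w^2 + 4*w + 3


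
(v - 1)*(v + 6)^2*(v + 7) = v^4 + 18*v^3 + 101*v^2 + 132*v - 252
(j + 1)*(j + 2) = j^2 + 3*j + 2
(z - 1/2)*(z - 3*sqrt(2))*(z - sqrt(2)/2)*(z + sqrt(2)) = z^4 - 5*sqrt(2)*z^3/2 - z^3/2 - 4*z^2 + 5*sqrt(2)*z^2/4 + 2*z + 3*sqrt(2)*z - 3*sqrt(2)/2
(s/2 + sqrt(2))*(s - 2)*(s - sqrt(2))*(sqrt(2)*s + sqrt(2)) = sqrt(2)*s^4/2 - sqrt(2)*s^3/2 + s^3 - 3*sqrt(2)*s^2 - s^2 - 2*s + 2*sqrt(2)*s + 4*sqrt(2)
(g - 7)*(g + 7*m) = g^2 + 7*g*m - 7*g - 49*m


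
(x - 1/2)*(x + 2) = x^2 + 3*x/2 - 1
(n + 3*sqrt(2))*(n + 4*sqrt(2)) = n^2 + 7*sqrt(2)*n + 24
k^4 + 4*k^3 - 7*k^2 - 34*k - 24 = (k - 3)*(k + 1)*(k + 2)*(k + 4)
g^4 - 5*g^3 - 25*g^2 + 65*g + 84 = (g - 7)*(g - 3)*(g + 1)*(g + 4)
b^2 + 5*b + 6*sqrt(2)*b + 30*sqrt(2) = (b + 5)*(b + 6*sqrt(2))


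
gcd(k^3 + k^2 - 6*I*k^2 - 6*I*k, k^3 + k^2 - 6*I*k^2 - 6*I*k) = k^3 + k^2*(1 - 6*I) - 6*I*k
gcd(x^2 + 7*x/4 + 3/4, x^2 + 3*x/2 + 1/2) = x + 1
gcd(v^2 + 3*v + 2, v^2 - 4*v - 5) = v + 1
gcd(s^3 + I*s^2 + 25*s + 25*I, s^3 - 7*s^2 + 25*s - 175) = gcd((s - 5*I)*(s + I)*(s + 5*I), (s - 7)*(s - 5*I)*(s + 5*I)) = s^2 + 25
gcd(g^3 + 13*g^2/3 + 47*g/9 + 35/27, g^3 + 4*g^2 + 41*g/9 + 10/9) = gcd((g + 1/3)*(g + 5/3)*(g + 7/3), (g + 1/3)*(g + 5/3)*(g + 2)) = g^2 + 2*g + 5/9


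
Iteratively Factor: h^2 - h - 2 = (h - 2)*(h + 1)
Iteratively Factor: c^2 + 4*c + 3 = (c + 1)*(c + 3)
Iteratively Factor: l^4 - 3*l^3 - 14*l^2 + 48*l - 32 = (l - 2)*(l^3 - l^2 - 16*l + 16) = (l - 2)*(l - 1)*(l^2 - 16) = (l - 2)*(l - 1)*(l + 4)*(l - 4)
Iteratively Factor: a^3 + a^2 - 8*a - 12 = (a + 2)*(a^2 - a - 6) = (a + 2)^2*(a - 3)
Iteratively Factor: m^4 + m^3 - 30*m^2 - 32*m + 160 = (m + 4)*(m^3 - 3*m^2 - 18*m + 40) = (m - 2)*(m + 4)*(m^2 - m - 20) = (m - 5)*(m - 2)*(m + 4)*(m + 4)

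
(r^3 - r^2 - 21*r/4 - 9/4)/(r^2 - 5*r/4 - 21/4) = (4*r^2 + 8*r + 3)/(4*r + 7)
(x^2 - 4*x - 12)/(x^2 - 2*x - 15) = (-x^2 + 4*x + 12)/(-x^2 + 2*x + 15)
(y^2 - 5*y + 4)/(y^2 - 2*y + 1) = (y - 4)/(y - 1)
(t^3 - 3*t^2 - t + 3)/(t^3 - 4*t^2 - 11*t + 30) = (t^3 - 3*t^2 - t + 3)/(t^3 - 4*t^2 - 11*t + 30)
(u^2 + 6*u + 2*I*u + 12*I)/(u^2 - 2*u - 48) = (u + 2*I)/(u - 8)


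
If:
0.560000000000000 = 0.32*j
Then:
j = 1.75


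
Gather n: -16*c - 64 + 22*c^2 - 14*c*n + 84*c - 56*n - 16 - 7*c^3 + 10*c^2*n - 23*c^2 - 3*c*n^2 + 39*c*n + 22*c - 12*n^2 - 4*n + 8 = -7*c^3 - c^2 + 90*c + n^2*(-3*c - 12) + n*(10*c^2 + 25*c - 60) - 72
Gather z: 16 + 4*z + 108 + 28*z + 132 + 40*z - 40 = 72*z + 216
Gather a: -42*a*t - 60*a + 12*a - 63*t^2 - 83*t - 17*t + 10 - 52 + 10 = a*(-42*t - 48) - 63*t^2 - 100*t - 32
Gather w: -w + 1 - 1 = -w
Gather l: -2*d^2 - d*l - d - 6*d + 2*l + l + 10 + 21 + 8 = -2*d^2 - 7*d + l*(3 - d) + 39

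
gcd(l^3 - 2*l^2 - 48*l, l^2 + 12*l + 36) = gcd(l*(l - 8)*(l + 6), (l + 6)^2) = l + 6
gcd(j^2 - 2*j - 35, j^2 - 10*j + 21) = j - 7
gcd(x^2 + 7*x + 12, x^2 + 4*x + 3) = x + 3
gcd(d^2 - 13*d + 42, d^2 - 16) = 1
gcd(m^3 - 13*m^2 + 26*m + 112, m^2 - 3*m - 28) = m - 7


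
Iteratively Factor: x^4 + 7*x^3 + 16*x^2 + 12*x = (x + 2)*(x^3 + 5*x^2 + 6*x) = (x + 2)*(x + 3)*(x^2 + 2*x) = x*(x + 2)*(x + 3)*(x + 2)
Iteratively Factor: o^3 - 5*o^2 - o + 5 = (o + 1)*(o^2 - 6*o + 5) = (o - 1)*(o + 1)*(o - 5)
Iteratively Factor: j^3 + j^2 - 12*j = (j + 4)*(j^2 - 3*j) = j*(j + 4)*(j - 3)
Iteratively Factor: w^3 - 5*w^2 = (w)*(w^2 - 5*w) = w*(w - 5)*(w)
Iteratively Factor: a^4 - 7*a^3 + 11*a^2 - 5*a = (a)*(a^3 - 7*a^2 + 11*a - 5) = a*(a - 1)*(a^2 - 6*a + 5) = a*(a - 1)^2*(a - 5)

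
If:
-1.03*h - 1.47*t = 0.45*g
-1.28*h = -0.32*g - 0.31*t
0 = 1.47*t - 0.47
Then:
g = -0.78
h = -0.12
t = 0.32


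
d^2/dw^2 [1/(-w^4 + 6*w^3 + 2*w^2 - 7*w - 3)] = 2*(2*(3*w^2 - 9*w - 1)*(w^4 - 6*w^3 - 2*w^2 + 7*w + 3) - (4*w^3 - 18*w^2 - 4*w + 7)^2)/(w^4 - 6*w^3 - 2*w^2 + 7*w + 3)^3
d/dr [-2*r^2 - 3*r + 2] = -4*r - 3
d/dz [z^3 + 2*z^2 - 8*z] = 3*z^2 + 4*z - 8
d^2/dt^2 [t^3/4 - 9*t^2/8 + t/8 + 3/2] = 3*t/2 - 9/4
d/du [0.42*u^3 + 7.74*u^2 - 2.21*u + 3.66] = 1.26*u^2 + 15.48*u - 2.21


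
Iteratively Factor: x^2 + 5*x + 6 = (x + 3)*(x + 2)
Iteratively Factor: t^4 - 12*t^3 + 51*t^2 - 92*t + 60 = (t - 3)*(t^3 - 9*t^2 + 24*t - 20) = (t - 3)*(t - 2)*(t^2 - 7*t + 10) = (t - 5)*(t - 3)*(t - 2)*(t - 2)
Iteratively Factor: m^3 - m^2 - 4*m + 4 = (m - 1)*(m^2 - 4) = (m - 2)*(m - 1)*(m + 2)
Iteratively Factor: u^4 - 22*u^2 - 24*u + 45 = (u - 1)*(u^3 + u^2 - 21*u - 45) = (u - 1)*(u + 3)*(u^2 - 2*u - 15) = (u - 1)*(u + 3)^2*(u - 5)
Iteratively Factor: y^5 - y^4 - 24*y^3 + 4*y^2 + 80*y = (y + 4)*(y^4 - 5*y^3 - 4*y^2 + 20*y) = y*(y + 4)*(y^3 - 5*y^2 - 4*y + 20) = y*(y - 2)*(y + 4)*(y^2 - 3*y - 10) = y*(y - 5)*(y - 2)*(y + 4)*(y + 2)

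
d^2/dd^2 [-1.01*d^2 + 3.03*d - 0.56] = -2.02000000000000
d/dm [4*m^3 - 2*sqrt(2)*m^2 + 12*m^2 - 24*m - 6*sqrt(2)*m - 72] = 12*m^2 - 4*sqrt(2)*m + 24*m - 24 - 6*sqrt(2)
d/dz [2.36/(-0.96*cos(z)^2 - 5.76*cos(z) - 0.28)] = -(4.5312*cos(z) + 13.5936)*sin(z)/(0.96*cos(z)^2 + 5.76*cos(z) + 0.28)^2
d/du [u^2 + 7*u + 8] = 2*u + 7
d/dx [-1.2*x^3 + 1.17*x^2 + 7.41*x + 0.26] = -3.6*x^2 + 2.34*x + 7.41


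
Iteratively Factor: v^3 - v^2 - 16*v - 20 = (v - 5)*(v^2 + 4*v + 4) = (v - 5)*(v + 2)*(v + 2)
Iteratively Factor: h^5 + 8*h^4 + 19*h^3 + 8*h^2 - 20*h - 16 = (h - 1)*(h^4 + 9*h^3 + 28*h^2 + 36*h + 16) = (h - 1)*(h + 2)*(h^3 + 7*h^2 + 14*h + 8) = (h - 1)*(h + 1)*(h + 2)*(h^2 + 6*h + 8) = (h - 1)*(h + 1)*(h + 2)*(h + 4)*(h + 2)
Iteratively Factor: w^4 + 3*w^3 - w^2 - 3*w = (w + 1)*(w^3 + 2*w^2 - 3*w) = w*(w + 1)*(w^2 + 2*w - 3) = w*(w - 1)*(w + 1)*(w + 3)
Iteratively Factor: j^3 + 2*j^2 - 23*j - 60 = (j + 3)*(j^2 - j - 20) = (j - 5)*(j + 3)*(j + 4)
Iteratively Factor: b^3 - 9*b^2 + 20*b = (b)*(b^2 - 9*b + 20) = b*(b - 5)*(b - 4)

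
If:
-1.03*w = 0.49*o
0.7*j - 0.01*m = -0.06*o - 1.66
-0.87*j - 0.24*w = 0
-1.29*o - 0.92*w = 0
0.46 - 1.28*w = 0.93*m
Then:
No Solution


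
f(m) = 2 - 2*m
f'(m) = -2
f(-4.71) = 11.42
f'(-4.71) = -2.00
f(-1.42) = 4.84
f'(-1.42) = -2.00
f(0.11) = 1.78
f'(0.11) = -2.00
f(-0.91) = 3.82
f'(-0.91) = -2.00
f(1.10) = -0.20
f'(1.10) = -2.00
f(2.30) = -2.60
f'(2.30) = -2.00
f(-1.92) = 5.84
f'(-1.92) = -2.00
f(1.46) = -0.92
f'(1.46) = -2.00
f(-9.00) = 20.00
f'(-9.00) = -2.00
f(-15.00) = 32.00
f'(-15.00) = -2.00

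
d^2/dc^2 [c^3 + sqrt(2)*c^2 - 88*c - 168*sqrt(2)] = 6*c + 2*sqrt(2)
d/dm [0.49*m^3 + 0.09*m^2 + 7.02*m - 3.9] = 1.47*m^2 + 0.18*m + 7.02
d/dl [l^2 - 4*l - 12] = 2*l - 4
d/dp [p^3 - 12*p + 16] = 3*p^2 - 12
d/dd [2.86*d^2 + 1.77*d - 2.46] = 5.72*d + 1.77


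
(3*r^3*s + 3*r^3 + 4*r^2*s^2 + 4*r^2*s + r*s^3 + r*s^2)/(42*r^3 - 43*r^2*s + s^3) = r*(3*r^2*s + 3*r^2 + 4*r*s^2 + 4*r*s + s^3 + s^2)/(42*r^3 - 43*r^2*s + s^3)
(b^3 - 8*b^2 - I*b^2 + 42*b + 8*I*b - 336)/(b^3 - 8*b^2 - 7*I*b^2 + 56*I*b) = (b + 6*I)/b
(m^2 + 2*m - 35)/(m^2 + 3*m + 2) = (m^2 + 2*m - 35)/(m^2 + 3*m + 2)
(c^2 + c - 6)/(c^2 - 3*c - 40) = (-c^2 - c + 6)/(-c^2 + 3*c + 40)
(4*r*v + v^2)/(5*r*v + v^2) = (4*r + v)/(5*r + v)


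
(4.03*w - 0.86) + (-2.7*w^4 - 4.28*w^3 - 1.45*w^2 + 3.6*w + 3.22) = -2.7*w^4 - 4.28*w^3 - 1.45*w^2 + 7.63*w + 2.36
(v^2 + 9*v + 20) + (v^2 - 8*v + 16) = 2*v^2 + v + 36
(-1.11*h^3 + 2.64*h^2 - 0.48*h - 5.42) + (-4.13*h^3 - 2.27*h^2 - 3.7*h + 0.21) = -5.24*h^3 + 0.37*h^2 - 4.18*h - 5.21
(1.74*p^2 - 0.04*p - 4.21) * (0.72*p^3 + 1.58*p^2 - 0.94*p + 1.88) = 1.2528*p^5 + 2.7204*p^4 - 4.73*p^3 - 3.343*p^2 + 3.8822*p - 7.9148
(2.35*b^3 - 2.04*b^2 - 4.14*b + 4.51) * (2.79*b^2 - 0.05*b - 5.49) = 6.5565*b^5 - 5.8091*b^4 - 24.3501*b^3 + 23.9895*b^2 + 22.5031*b - 24.7599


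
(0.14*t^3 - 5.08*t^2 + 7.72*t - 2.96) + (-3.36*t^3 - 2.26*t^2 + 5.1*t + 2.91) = -3.22*t^3 - 7.34*t^2 + 12.82*t - 0.0499999999999998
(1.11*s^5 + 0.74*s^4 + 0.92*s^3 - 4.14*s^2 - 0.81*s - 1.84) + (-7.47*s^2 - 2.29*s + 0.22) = 1.11*s^5 + 0.74*s^4 + 0.92*s^3 - 11.61*s^2 - 3.1*s - 1.62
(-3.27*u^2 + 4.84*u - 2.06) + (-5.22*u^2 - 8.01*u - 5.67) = -8.49*u^2 - 3.17*u - 7.73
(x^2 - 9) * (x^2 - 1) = x^4 - 10*x^2 + 9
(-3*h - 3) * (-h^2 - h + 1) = 3*h^3 + 6*h^2 - 3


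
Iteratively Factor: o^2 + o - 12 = (o - 3)*(o + 4)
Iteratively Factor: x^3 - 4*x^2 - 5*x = (x + 1)*(x^2 - 5*x) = x*(x + 1)*(x - 5)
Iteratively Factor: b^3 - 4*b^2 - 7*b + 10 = (b - 5)*(b^2 + b - 2) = (b - 5)*(b + 2)*(b - 1)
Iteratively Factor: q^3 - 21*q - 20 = (q + 1)*(q^2 - q - 20) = (q + 1)*(q + 4)*(q - 5)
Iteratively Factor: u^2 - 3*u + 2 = (u - 1)*(u - 2)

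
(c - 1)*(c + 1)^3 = c^4 + 2*c^3 - 2*c - 1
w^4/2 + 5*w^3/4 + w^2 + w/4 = w*(w/2 + 1/2)*(w + 1/2)*(w + 1)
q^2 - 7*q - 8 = (q - 8)*(q + 1)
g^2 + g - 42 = (g - 6)*(g + 7)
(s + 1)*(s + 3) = s^2 + 4*s + 3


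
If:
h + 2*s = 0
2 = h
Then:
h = 2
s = -1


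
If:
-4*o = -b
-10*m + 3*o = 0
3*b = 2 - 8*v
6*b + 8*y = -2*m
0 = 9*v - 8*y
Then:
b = -30/37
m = -9/148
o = -15/74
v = 41/74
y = 369/592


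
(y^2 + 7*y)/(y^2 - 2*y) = (y + 7)/(y - 2)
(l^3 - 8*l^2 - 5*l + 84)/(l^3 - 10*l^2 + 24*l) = (l^2 - 4*l - 21)/(l*(l - 6))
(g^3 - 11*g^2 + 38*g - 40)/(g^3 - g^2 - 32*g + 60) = (g - 4)/(g + 6)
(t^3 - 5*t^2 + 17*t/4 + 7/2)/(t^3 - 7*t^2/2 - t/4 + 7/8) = 2*(t - 2)/(2*t - 1)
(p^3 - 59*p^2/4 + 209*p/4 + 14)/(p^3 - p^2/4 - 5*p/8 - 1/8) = 2*(p^2 - 15*p + 56)/(2*p^2 - p - 1)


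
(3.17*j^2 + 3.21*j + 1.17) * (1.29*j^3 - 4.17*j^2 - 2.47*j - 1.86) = 4.0893*j^5 - 9.078*j^4 - 19.7063*j^3 - 18.7038*j^2 - 8.8605*j - 2.1762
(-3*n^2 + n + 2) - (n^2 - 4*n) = -4*n^2 + 5*n + 2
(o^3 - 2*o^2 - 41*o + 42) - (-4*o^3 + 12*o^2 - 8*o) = 5*o^3 - 14*o^2 - 33*o + 42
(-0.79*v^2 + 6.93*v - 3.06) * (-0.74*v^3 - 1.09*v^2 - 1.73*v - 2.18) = 0.5846*v^5 - 4.2671*v^4 - 3.9226*v^3 - 6.9313*v^2 - 9.8136*v + 6.6708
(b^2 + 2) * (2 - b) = -b^3 + 2*b^2 - 2*b + 4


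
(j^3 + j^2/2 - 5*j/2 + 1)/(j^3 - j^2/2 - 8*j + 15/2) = (2*j^2 + 3*j - 2)/(2*j^2 + j - 15)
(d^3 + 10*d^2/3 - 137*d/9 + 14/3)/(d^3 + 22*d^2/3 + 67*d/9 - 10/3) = (3*d - 7)/(3*d + 5)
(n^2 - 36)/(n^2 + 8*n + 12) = (n - 6)/(n + 2)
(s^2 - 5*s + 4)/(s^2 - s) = (s - 4)/s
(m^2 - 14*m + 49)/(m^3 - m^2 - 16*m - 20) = (-m^2 + 14*m - 49)/(-m^3 + m^2 + 16*m + 20)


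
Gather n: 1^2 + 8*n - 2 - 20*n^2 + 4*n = -20*n^2 + 12*n - 1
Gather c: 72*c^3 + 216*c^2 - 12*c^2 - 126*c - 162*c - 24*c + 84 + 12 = 72*c^3 + 204*c^2 - 312*c + 96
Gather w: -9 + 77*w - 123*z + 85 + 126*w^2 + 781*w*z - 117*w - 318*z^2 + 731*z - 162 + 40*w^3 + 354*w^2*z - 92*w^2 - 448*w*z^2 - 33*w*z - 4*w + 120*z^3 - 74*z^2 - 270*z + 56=40*w^3 + w^2*(354*z + 34) + w*(-448*z^2 + 748*z - 44) + 120*z^3 - 392*z^2 + 338*z - 30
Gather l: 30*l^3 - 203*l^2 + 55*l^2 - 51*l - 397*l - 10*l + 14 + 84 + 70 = 30*l^3 - 148*l^2 - 458*l + 168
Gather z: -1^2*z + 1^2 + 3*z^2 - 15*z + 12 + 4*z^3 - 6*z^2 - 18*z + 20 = 4*z^3 - 3*z^2 - 34*z + 33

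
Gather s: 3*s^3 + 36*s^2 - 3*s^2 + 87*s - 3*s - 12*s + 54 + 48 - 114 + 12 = 3*s^3 + 33*s^2 + 72*s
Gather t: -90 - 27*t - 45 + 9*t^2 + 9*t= 9*t^2 - 18*t - 135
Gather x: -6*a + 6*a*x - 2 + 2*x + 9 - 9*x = -6*a + x*(6*a - 7) + 7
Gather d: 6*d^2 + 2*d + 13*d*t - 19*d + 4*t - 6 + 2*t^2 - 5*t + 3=6*d^2 + d*(13*t - 17) + 2*t^2 - t - 3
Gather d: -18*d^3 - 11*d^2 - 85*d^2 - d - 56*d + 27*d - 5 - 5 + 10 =-18*d^3 - 96*d^2 - 30*d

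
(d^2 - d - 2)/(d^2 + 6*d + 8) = (d^2 - d - 2)/(d^2 + 6*d + 8)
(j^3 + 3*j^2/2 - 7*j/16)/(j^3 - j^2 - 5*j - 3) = j*(-16*j^2 - 24*j + 7)/(16*(-j^3 + j^2 + 5*j + 3))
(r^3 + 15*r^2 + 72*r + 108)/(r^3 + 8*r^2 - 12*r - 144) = (r + 3)/(r - 4)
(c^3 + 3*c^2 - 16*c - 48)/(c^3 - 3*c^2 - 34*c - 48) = (c^2 - 16)/(c^2 - 6*c - 16)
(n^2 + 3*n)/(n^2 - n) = (n + 3)/(n - 1)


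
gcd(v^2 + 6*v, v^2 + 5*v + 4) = 1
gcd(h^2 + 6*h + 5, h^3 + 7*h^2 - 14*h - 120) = h + 5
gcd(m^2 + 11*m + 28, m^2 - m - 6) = 1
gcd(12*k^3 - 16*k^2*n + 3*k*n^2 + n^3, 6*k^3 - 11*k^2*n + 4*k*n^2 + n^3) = 6*k^2 - 5*k*n - n^2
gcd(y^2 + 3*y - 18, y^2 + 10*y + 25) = 1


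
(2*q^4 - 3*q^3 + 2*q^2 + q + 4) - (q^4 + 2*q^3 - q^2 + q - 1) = q^4 - 5*q^3 + 3*q^2 + 5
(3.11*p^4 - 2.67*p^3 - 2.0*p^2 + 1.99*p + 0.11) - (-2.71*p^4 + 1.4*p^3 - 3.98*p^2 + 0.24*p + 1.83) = 5.82*p^4 - 4.07*p^3 + 1.98*p^2 + 1.75*p - 1.72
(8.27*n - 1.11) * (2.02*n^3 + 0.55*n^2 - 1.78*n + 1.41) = 16.7054*n^4 + 2.3063*n^3 - 15.3311*n^2 + 13.6365*n - 1.5651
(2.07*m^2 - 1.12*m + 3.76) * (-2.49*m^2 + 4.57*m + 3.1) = -5.1543*m^4 + 12.2487*m^3 - 8.0638*m^2 + 13.7112*m + 11.656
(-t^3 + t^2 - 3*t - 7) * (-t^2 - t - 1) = t^5 + 3*t^3 + 9*t^2 + 10*t + 7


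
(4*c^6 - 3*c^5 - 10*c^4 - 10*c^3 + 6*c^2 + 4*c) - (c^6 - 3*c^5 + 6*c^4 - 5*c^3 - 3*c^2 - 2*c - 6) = 3*c^6 - 16*c^4 - 5*c^3 + 9*c^2 + 6*c + 6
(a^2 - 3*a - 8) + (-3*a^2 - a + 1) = -2*a^2 - 4*a - 7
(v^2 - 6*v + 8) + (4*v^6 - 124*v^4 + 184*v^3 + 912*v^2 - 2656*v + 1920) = 4*v^6 - 124*v^4 + 184*v^3 + 913*v^2 - 2662*v + 1928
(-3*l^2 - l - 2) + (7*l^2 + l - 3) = 4*l^2 - 5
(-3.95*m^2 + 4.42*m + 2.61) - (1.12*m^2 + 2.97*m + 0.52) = -5.07*m^2 + 1.45*m + 2.09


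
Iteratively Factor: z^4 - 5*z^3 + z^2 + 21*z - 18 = (z + 2)*(z^3 - 7*z^2 + 15*z - 9) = (z - 3)*(z + 2)*(z^2 - 4*z + 3) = (z - 3)*(z - 1)*(z + 2)*(z - 3)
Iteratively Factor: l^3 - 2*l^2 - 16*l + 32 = (l + 4)*(l^2 - 6*l + 8) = (l - 4)*(l + 4)*(l - 2)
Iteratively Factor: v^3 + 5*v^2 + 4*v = (v + 1)*(v^2 + 4*v) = v*(v + 1)*(v + 4)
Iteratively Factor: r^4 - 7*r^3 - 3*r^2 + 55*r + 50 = (r - 5)*(r^3 - 2*r^2 - 13*r - 10) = (r - 5)*(r + 2)*(r^2 - 4*r - 5) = (r - 5)*(r + 1)*(r + 2)*(r - 5)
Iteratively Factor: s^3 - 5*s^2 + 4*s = (s - 1)*(s^2 - 4*s) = s*(s - 1)*(s - 4)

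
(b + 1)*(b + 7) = b^2 + 8*b + 7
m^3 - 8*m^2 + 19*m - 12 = (m - 4)*(m - 3)*(m - 1)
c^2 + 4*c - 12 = (c - 2)*(c + 6)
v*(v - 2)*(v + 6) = v^3 + 4*v^2 - 12*v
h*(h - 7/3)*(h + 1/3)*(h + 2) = h^4 - 43*h^2/9 - 14*h/9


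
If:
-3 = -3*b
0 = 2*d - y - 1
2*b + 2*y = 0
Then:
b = 1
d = 0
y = -1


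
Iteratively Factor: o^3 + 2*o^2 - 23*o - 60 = (o - 5)*(o^2 + 7*o + 12) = (o - 5)*(o + 4)*(o + 3)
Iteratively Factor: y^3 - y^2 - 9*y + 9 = (y - 1)*(y^2 - 9) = (y - 1)*(y + 3)*(y - 3)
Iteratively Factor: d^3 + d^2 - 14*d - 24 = (d - 4)*(d^2 + 5*d + 6) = (d - 4)*(d + 2)*(d + 3)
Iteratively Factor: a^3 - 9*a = (a)*(a^2 - 9) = a*(a + 3)*(a - 3)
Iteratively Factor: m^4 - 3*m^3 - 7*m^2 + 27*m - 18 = (m - 1)*(m^3 - 2*m^2 - 9*m + 18) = (m - 3)*(m - 1)*(m^2 + m - 6) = (m - 3)*(m - 1)*(m + 3)*(m - 2)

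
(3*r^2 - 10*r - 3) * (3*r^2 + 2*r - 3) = 9*r^4 - 24*r^3 - 38*r^2 + 24*r + 9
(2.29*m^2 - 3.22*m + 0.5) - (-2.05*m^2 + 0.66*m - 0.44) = 4.34*m^2 - 3.88*m + 0.94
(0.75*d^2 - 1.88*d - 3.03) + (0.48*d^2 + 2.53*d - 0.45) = 1.23*d^2 + 0.65*d - 3.48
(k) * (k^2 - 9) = k^3 - 9*k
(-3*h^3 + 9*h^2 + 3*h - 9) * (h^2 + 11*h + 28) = -3*h^5 - 24*h^4 + 18*h^3 + 276*h^2 - 15*h - 252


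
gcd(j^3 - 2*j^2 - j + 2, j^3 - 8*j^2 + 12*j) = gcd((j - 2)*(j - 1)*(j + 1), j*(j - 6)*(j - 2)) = j - 2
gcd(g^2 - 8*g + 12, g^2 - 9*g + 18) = g - 6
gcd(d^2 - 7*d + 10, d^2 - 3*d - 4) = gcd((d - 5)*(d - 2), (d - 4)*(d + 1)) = 1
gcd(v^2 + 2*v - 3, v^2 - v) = v - 1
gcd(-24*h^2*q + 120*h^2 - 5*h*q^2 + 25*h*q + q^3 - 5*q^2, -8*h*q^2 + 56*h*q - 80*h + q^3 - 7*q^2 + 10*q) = -8*h*q + 40*h + q^2 - 5*q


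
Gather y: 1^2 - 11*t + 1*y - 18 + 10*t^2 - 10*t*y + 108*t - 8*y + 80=10*t^2 + 97*t + y*(-10*t - 7) + 63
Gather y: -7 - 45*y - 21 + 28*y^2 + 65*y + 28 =28*y^2 + 20*y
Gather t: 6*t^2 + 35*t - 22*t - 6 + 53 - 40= 6*t^2 + 13*t + 7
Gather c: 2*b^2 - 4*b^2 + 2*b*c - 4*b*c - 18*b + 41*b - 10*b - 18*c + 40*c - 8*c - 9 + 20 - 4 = -2*b^2 + 13*b + c*(14 - 2*b) + 7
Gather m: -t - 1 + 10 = 9 - t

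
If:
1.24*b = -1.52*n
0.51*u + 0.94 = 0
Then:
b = -1.2258064516129*n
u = -1.84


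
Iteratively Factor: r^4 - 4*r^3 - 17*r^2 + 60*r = (r + 4)*(r^3 - 8*r^2 + 15*r) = r*(r + 4)*(r^2 - 8*r + 15) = r*(r - 5)*(r + 4)*(r - 3)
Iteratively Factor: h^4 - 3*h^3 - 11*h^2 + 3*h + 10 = (h - 5)*(h^3 + 2*h^2 - h - 2) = (h - 5)*(h + 2)*(h^2 - 1) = (h - 5)*(h + 1)*(h + 2)*(h - 1)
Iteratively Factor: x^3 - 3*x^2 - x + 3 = (x - 1)*(x^2 - 2*x - 3) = (x - 3)*(x - 1)*(x + 1)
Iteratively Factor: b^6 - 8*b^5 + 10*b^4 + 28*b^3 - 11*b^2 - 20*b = (b)*(b^5 - 8*b^4 + 10*b^3 + 28*b^2 - 11*b - 20) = b*(b + 1)*(b^4 - 9*b^3 + 19*b^2 + 9*b - 20) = b*(b - 4)*(b + 1)*(b^3 - 5*b^2 - b + 5) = b*(b - 4)*(b - 1)*(b + 1)*(b^2 - 4*b - 5) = b*(b - 5)*(b - 4)*(b - 1)*(b + 1)*(b + 1)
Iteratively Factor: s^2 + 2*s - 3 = (s + 3)*(s - 1)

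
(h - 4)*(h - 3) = h^2 - 7*h + 12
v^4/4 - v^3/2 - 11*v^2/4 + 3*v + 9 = (v/4 + 1/2)*(v - 3)^2*(v + 2)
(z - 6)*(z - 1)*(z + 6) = z^3 - z^2 - 36*z + 36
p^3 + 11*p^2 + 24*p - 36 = (p - 1)*(p + 6)^2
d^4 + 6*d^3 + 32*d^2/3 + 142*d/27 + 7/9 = (d + 1/3)^2*(d + 7/3)*(d + 3)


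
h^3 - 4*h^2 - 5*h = h*(h - 5)*(h + 1)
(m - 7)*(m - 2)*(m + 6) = m^3 - 3*m^2 - 40*m + 84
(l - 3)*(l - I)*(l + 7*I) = l^3 - 3*l^2 + 6*I*l^2 + 7*l - 18*I*l - 21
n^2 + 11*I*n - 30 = (n + 5*I)*(n + 6*I)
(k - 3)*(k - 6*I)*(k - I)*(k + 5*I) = k^4 - 3*k^3 - 2*I*k^3 + 29*k^2 + 6*I*k^2 - 87*k - 30*I*k + 90*I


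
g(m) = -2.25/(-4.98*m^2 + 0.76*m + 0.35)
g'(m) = -2.25*(9.96*m - 0.76)/(-4.98*m^2 + 0.76*m + 0.35)^2 = (1.71 - 22.41*m)/(-4.98*m^2 + 0.76*m + 0.35)^2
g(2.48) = 0.08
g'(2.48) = -0.07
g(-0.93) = 0.48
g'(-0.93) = 1.04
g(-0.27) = 10.31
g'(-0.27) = 162.94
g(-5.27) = 0.02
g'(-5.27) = 0.01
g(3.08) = 0.05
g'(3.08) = -0.03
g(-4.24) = 0.02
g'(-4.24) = 0.01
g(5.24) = 0.02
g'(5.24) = -0.01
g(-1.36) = 0.23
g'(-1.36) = 0.33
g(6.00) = 0.01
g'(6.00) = -0.00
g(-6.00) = 0.01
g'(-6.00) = 0.00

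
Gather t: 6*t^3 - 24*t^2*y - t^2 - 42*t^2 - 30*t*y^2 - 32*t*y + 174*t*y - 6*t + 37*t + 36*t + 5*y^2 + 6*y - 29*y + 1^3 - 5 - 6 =6*t^3 + t^2*(-24*y - 43) + t*(-30*y^2 + 142*y + 67) + 5*y^2 - 23*y - 10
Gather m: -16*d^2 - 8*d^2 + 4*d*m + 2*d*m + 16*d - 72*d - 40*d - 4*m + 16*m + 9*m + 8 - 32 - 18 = -24*d^2 - 96*d + m*(6*d + 21) - 42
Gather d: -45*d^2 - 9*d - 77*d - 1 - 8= -45*d^2 - 86*d - 9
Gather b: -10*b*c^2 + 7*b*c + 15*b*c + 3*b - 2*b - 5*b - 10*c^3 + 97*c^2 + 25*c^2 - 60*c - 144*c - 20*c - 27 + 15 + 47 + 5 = b*(-10*c^2 + 22*c - 4) - 10*c^3 + 122*c^2 - 224*c + 40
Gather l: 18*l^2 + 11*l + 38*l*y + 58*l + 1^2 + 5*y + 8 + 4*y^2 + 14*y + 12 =18*l^2 + l*(38*y + 69) + 4*y^2 + 19*y + 21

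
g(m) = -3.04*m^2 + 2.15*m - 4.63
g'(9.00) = -52.57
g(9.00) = -231.52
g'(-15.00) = 93.35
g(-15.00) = -720.88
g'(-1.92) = 13.82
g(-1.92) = -19.96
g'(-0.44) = 4.83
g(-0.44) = -6.16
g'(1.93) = -9.58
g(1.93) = -11.80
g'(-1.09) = 8.78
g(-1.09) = -10.59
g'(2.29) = -11.77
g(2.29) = -15.65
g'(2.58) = -13.54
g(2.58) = -19.32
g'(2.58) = -13.54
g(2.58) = -19.32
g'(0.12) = 1.42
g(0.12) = -4.42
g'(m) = 2.15 - 6.08*m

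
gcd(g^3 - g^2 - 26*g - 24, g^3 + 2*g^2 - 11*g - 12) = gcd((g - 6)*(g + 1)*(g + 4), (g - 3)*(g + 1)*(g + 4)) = g^2 + 5*g + 4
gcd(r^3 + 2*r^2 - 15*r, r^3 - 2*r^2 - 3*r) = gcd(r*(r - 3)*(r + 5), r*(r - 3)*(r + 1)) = r^2 - 3*r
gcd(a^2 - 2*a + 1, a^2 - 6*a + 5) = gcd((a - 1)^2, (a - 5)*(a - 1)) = a - 1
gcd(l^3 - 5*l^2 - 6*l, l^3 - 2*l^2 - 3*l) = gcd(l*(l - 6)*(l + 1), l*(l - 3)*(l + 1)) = l^2 + l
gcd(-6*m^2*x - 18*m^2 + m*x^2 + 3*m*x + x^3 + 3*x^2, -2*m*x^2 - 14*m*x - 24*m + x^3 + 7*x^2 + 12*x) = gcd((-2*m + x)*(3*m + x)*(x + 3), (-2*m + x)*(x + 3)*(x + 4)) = -2*m*x - 6*m + x^2 + 3*x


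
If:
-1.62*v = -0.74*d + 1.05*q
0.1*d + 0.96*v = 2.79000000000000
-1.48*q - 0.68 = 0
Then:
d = 4.65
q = -0.46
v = 2.42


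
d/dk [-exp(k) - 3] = -exp(k)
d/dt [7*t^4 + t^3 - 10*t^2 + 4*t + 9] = 28*t^3 + 3*t^2 - 20*t + 4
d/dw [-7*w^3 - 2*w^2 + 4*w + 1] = -21*w^2 - 4*w + 4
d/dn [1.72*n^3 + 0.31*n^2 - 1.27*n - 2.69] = 5.16*n^2 + 0.62*n - 1.27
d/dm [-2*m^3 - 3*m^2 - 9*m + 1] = -6*m^2 - 6*m - 9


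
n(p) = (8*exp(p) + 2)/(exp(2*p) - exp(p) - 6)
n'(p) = (8*exp(p) + 2)*(-2*exp(2*p) + exp(p))/(exp(2*p) - exp(p) - 6)^2 + 8*exp(p)/(exp(2*p) - exp(p) - 6)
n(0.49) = -3.03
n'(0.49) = -4.88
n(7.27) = 0.01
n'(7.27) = -0.01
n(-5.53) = -0.34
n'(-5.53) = -0.01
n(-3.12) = -0.39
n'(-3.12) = -0.06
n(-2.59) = -0.43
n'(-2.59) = -0.09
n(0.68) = -4.36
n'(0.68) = -10.10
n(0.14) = -1.92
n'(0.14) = -2.07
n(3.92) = 0.16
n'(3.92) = -0.17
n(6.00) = 0.02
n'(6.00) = -0.02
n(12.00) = 0.00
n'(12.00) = 0.00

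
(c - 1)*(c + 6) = c^2 + 5*c - 6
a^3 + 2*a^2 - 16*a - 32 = (a - 4)*(a + 2)*(a + 4)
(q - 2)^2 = q^2 - 4*q + 4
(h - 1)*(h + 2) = h^2 + h - 2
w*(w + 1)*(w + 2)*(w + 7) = w^4 + 10*w^3 + 23*w^2 + 14*w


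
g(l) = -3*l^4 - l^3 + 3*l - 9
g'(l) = -12*l^3 - 3*l^2 + 3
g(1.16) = -12.51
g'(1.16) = -19.77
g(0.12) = -8.64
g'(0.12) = 2.94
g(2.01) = -60.06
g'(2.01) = -106.57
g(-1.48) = -24.59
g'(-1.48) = 35.33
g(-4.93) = -1676.15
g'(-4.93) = 1367.96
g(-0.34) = -10.02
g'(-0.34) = 3.12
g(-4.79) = -1492.76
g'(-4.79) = 1252.99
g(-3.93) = -675.73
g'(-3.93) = 685.05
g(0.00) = -9.00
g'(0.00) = 3.00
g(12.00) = -63909.00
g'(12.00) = -21165.00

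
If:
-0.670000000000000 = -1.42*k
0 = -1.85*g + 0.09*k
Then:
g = 0.02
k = 0.47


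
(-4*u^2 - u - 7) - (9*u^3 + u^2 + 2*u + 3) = -9*u^3 - 5*u^2 - 3*u - 10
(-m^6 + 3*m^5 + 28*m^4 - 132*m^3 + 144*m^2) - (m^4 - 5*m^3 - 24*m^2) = -m^6 + 3*m^5 + 27*m^4 - 127*m^3 + 168*m^2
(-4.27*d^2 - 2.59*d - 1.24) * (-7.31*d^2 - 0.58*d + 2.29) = 31.2137*d^4 + 21.4095*d^3 + 0.7883*d^2 - 5.2119*d - 2.8396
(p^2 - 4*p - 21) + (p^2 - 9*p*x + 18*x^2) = 2*p^2 - 9*p*x - 4*p + 18*x^2 - 21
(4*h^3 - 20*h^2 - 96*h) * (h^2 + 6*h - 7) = 4*h^5 + 4*h^4 - 244*h^3 - 436*h^2 + 672*h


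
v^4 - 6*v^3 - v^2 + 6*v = v*(v - 6)*(v - 1)*(v + 1)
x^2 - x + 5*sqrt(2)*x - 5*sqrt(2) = (x - 1)*(x + 5*sqrt(2))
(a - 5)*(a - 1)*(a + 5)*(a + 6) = a^4 + 5*a^3 - 31*a^2 - 125*a + 150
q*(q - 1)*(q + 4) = q^3 + 3*q^2 - 4*q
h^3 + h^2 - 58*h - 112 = (h - 8)*(h + 2)*(h + 7)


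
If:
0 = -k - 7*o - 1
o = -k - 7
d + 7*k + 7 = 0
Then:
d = 49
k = -8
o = 1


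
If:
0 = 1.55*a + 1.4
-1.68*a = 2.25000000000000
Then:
No Solution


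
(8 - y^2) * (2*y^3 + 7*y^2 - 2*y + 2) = -2*y^5 - 7*y^4 + 18*y^3 + 54*y^2 - 16*y + 16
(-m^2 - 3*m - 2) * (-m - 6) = m^3 + 9*m^2 + 20*m + 12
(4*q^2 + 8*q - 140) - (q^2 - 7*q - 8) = 3*q^2 + 15*q - 132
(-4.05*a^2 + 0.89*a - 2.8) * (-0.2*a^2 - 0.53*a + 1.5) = 0.81*a^4 + 1.9685*a^3 - 5.9867*a^2 + 2.819*a - 4.2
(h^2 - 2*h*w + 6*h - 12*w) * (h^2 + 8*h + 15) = h^4 - 2*h^3*w + 14*h^3 - 28*h^2*w + 63*h^2 - 126*h*w + 90*h - 180*w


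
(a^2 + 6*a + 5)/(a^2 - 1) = (a + 5)/(a - 1)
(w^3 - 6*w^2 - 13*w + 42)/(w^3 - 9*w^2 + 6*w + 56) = (w^2 + w - 6)/(w^2 - 2*w - 8)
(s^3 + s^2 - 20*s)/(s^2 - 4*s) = s + 5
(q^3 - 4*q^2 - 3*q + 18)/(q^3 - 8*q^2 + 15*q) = (q^2 - q - 6)/(q*(q - 5))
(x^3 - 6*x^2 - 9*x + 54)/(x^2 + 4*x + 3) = (x^2 - 9*x + 18)/(x + 1)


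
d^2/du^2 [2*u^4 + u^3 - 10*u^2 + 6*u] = 24*u^2 + 6*u - 20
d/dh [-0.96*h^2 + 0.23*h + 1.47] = 0.23 - 1.92*h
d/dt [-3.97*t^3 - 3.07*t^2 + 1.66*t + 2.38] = -11.91*t^2 - 6.14*t + 1.66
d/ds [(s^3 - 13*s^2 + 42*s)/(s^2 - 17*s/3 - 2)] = 3*(3*s^2 + 2*s - 7)/(9*s^2 + 6*s + 1)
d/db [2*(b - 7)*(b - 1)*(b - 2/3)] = 6*b^2 - 104*b/3 + 74/3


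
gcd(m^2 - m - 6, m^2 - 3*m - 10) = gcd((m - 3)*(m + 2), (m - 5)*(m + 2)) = m + 2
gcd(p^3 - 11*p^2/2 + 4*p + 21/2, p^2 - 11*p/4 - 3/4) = p - 3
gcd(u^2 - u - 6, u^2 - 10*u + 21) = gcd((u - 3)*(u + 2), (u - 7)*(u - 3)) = u - 3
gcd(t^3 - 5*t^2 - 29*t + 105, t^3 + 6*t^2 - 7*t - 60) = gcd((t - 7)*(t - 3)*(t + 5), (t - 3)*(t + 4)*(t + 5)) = t^2 + 2*t - 15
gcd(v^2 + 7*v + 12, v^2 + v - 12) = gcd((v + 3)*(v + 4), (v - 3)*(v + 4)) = v + 4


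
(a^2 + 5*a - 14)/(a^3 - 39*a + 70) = 1/(a - 5)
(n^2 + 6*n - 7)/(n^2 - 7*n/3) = 3*(n^2 + 6*n - 7)/(n*(3*n - 7))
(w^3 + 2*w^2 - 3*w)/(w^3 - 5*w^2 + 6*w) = (w^2 + 2*w - 3)/(w^2 - 5*w + 6)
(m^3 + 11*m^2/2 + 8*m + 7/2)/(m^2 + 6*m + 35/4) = 2*(m^2 + 2*m + 1)/(2*m + 5)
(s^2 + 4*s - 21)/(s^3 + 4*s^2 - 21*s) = 1/s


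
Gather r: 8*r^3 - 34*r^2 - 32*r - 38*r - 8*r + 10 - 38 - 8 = 8*r^3 - 34*r^2 - 78*r - 36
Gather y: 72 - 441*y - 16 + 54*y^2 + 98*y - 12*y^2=42*y^2 - 343*y + 56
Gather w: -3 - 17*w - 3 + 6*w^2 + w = 6*w^2 - 16*w - 6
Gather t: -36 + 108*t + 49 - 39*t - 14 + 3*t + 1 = 72*t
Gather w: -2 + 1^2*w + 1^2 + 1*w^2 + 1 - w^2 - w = 0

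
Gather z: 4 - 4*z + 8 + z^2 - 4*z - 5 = z^2 - 8*z + 7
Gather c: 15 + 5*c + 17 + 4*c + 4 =9*c + 36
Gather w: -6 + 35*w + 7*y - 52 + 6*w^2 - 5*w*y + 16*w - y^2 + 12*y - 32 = 6*w^2 + w*(51 - 5*y) - y^2 + 19*y - 90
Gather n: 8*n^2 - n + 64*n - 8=8*n^2 + 63*n - 8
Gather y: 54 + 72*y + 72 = 72*y + 126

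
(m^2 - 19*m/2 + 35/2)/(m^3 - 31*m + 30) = (2*m^2 - 19*m + 35)/(2*(m^3 - 31*m + 30))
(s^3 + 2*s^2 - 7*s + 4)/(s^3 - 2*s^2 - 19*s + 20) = (s - 1)/(s - 5)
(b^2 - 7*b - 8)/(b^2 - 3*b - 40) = (b + 1)/(b + 5)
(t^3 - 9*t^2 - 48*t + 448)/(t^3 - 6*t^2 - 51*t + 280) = (t - 8)/(t - 5)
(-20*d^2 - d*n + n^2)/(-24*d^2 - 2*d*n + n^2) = (5*d - n)/(6*d - n)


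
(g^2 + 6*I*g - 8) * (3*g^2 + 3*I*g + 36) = 3*g^4 + 21*I*g^3 - 6*g^2 + 192*I*g - 288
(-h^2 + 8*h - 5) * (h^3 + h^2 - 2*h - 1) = -h^5 + 7*h^4 + 5*h^3 - 20*h^2 + 2*h + 5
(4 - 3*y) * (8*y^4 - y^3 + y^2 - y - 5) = -24*y^5 + 35*y^4 - 7*y^3 + 7*y^2 + 11*y - 20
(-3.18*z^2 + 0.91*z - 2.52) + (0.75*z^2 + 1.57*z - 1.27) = -2.43*z^2 + 2.48*z - 3.79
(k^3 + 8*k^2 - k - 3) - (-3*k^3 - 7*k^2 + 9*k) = 4*k^3 + 15*k^2 - 10*k - 3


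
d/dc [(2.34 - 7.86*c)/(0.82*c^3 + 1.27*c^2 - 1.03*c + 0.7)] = (12.8904*c^3 + 4.2258*c^2 - 5.9436*c - 3.0918)/(0.6724*c^6 + 2.0828*c^5 - 0.0763*c^4 - 1.4682*c^3 + 2.8389*c^2 - 1.442*c + 0.49)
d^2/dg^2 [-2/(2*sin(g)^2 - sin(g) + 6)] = 2*(16*sin(g)^4 - 6*sin(g)^3 - 71*sin(g)^2 + 18*sin(g) + 22)/(-sin(g) - cos(2*g) + 7)^3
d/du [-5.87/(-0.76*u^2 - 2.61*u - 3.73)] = (-8.9224*u - 15.3207)/(0.76*u^2 + 2.61*u + 3.73)^2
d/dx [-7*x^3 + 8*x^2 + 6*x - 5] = -21*x^2 + 16*x + 6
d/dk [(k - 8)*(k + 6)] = 2*k - 2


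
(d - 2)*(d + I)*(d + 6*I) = d^3 - 2*d^2 + 7*I*d^2 - 6*d - 14*I*d + 12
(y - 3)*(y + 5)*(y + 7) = y^3 + 9*y^2 - y - 105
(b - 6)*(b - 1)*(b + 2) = b^3 - 5*b^2 - 8*b + 12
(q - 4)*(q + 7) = q^2 + 3*q - 28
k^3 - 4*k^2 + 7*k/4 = k*(k - 7/2)*(k - 1/2)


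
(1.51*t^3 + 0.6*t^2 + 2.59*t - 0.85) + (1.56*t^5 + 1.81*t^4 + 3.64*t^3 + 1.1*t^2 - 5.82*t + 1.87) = 1.56*t^5 + 1.81*t^4 + 5.15*t^3 + 1.7*t^2 - 3.23*t + 1.02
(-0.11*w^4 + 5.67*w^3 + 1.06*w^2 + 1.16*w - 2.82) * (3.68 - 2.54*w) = 0.2794*w^5 - 14.8066*w^4 + 18.1732*w^3 + 0.954400000000001*w^2 + 11.4316*w - 10.3776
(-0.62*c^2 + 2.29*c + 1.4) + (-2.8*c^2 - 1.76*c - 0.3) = -3.42*c^2 + 0.53*c + 1.1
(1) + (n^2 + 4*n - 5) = n^2 + 4*n - 4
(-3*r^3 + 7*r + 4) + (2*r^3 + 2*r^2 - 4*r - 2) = -r^3 + 2*r^2 + 3*r + 2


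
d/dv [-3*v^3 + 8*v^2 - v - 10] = -9*v^2 + 16*v - 1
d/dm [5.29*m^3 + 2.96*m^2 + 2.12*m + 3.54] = 15.87*m^2 + 5.92*m + 2.12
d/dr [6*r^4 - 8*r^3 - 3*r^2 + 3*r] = 24*r^3 - 24*r^2 - 6*r + 3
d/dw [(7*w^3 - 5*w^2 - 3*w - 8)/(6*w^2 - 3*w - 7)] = (42*w^4 - 42*w^3 - 114*w^2 + 166*w - 3)/(36*w^4 - 36*w^3 - 75*w^2 + 42*w + 49)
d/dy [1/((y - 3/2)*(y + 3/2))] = -32*y/(16*y^4 - 72*y^2 + 81)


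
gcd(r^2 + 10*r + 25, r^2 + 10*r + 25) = r^2 + 10*r + 25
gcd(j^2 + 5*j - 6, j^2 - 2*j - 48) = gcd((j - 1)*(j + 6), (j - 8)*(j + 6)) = j + 6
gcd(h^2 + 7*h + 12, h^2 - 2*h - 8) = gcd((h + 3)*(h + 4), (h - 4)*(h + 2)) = 1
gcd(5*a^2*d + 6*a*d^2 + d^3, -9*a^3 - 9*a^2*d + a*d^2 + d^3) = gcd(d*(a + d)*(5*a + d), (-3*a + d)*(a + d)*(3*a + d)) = a + d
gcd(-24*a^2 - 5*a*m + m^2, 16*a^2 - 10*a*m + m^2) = 8*a - m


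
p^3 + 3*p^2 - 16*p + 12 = (p - 2)*(p - 1)*(p + 6)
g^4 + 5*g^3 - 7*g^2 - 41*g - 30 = (g - 3)*(g + 1)*(g + 2)*(g + 5)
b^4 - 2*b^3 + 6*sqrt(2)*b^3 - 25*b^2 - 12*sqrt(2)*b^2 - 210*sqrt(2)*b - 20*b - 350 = (b - 7)*(b + 5)*(b + sqrt(2))*(b + 5*sqrt(2))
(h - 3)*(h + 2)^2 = h^3 + h^2 - 8*h - 12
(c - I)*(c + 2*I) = c^2 + I*c + 2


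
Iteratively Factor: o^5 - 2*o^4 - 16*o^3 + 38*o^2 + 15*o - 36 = (o + 1)*(o^4 - 3*o^3 - 13*o^2 + 51*o - 36) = (o - 1)*(o + 1)*(o^3 - 2*o^2 - 15*o + 36) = (o - 3)*(o - 1)*(o + 1)*(o^2 + o - 12) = (o - 3)^2*(o - 1)*(o + 1)*(o + 4)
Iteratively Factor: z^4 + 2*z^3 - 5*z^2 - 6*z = (z)*(z^3 + 2*z^2 - 5*z - 6) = z*(z + 1)*(z^2 + z - 6) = z*(z + 1)*(z + 3)*(z - 2)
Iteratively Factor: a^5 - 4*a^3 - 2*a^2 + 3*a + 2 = (a - 1)*(a^4 + a^3 - 3*a^2 - 5*a - 2) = (a - 1)*(a + 1)*(a^3 - 3*a - 2) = (a - 1)*(a + 1)^2*(a^2 - a - 2) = (a - 2)*(a - 1)*(a + 1)^2*(a + 1)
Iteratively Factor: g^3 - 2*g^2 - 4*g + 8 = (g + 2)*(g^2 - 4*g + 4) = (g - 2)*(g + 2)*(g - 2)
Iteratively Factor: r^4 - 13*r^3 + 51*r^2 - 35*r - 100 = (r - 5)*(r^3 - 8*r^2 + 11*r + 20) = (r - 5)*(r - 4)*(r^2 - 4*r - 5) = (r - 5)^2*(r - 4)*(r + 1)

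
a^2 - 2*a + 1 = (a - 1)^2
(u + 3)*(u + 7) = u^2 + 10*u + 21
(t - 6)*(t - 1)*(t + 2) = t^3 - 5*t^2 - 8*t + 12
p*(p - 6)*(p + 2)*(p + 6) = p^4 + 2*p^3 - 36*p^2 - 72*p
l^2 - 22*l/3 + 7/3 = (l - 7)*(l - 1/3)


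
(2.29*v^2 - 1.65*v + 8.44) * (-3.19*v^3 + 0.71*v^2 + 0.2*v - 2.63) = -7.3051*v^5 + 6.8894*v^4 - 27.6371*v^3 - 0.3603*v^2 + 6.0275*v - 22.1972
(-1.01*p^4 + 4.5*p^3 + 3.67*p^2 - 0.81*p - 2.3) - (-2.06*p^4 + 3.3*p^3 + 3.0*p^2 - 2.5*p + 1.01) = 1.05*p^4 + 1.2*p^3 + 0.67*p^2 + 1.69*p - 3.31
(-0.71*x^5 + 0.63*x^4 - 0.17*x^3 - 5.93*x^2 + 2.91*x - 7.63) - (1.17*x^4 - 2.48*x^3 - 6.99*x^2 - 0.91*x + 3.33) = -0.71*x^5 - 0.54*x^4 + 2.31*x^3 + 1.06*x^2 + 3.82*x - 10.96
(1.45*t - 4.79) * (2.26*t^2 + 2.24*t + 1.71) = 3.277*t^3 - 7.5774*t^2 - 8.2501*t - 8.1909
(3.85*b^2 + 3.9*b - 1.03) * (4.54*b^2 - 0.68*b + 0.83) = 17.479*b^4 + 15.088*b^3 - 4.1327*b^2 + 3.9374*b - 0.8549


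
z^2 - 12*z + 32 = (z - 8)*(z - 4)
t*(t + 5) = t^2 + 5*t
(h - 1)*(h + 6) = h^2 + 5*h - 6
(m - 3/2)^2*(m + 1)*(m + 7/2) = m^4 + 3*m^3/2 - 31*m^2/4 - 3*m/8 + 63/8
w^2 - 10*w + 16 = (w - 8)*(w - 2)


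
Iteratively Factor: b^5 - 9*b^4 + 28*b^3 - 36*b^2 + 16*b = (b - 2)*(b^4 - 7*b^3 + 14*b^2 - 8*b) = b*(b - 2)*(b^3 - 7*b^2 + 14*b - 8) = b*(b - 2)^2*(b^2 - 5*b + 4) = b*(b - 2)^2*(b - 1)*(b - 4)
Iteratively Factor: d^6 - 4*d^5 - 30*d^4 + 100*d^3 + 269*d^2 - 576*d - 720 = (d - 4)*(d^5 - 30*d^3 - 20*d^2 + 189*d + 180) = (d - 4)*(d - 3)*(d^4 + 3*d^3 - 21*d^2 - 83*d - 60) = (d - 4)*(d - 3)*(d + 3)*(d^3 - 21*d - 20) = (d - 5)*(d - 4)*(d - 3)*(d + 3)*(d^2 + 5*d + 4) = (d - 5)*(d - 4)*(d - 3)*(d + 1)*(d + 3)*(d + 4)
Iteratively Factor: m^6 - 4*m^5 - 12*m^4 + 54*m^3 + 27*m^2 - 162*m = (m + 3)*(m^5 - 7*m^4 + 9*m^3 + 27*m^2 - 54*m) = (m + 2)*(m + 3)*(m^4 - 9*m^3 + 27*m^2 - 27*m) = (m - 3)*(m + 2)*(m + 3)*(m^3 - 6*m^2 + 9*m) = m*(m - 3)*(m + 2)*(m + 3)*(m^2 - 6*m + 9) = m*(m - 3)^2*(m + 2)*(m + 3)*(m - 3)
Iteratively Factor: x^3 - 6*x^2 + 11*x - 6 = (x - 3)*(x^2 - 3*x + 2) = (x - 3)*(x - 1)*(x - 2)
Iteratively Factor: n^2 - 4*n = (n)*(n - 4)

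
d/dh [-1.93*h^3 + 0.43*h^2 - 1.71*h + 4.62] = -5.79*h^2 + 0.86*h - 1.71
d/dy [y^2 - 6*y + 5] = 2*y - 6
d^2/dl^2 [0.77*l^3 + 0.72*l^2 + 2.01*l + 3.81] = 4.62*l + 1.44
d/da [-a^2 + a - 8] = 1 - 2*a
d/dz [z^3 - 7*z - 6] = 3*z^2 - 7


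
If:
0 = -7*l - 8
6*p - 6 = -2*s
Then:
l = -8/7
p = 1 - s/3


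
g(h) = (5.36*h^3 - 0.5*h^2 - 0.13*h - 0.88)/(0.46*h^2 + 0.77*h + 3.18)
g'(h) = (-0.92*h - 0.77)*(5.36*h^3 - 0.5*h^2 - 0.13*h - 0.88)/(0.46*h^2 + 0.77*h + 3.18)^2 + (16.08*h^2 - 1.0*h - 0.13)/(0.46*h^2 + 0.77*h + 3.18) = (2.4656*h^4 + 8.2544*h^3 + 50.8092*h^2 - 2.3704*h + 0.2642)/(0.2116*h^4 + 0.7084*h^3 + 3.5185*h^2 + 4.8972*h + 10.1124)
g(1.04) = 1.00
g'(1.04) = 3.24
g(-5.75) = -74.18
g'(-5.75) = 14.47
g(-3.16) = -32.69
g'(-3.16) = 17.55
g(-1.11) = -3.00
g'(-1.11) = 6.93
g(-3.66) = -41.37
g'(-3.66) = 17.09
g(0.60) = 0.01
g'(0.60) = 1.33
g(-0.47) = -0.51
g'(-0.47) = 1.39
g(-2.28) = -17.48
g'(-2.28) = 16.39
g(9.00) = 81.59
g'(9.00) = 11.72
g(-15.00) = -191.33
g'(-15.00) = 11.98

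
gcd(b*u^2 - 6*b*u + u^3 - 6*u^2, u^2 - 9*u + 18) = u - 6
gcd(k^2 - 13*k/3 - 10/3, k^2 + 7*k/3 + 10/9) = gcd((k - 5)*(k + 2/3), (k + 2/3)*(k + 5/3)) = k + 2/3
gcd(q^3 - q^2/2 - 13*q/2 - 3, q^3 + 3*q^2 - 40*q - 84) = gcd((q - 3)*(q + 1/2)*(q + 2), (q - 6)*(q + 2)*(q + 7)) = q + 2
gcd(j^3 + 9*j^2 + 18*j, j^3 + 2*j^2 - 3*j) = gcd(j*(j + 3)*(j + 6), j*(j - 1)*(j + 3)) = j^2 + 3*j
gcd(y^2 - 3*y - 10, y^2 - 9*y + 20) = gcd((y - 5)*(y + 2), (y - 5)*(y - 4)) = y - 5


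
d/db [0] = 0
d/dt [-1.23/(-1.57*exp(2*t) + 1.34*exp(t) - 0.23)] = (1.6482 - 3.8622*exp(t))*exp(t)/(1.57*exp(2*t) - 1.34*exp(t) + 0.23)^2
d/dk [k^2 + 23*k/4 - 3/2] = 2*k + 23/4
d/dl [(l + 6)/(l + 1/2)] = -22/(2*l + 1)^2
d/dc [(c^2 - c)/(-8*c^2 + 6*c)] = -1/(32*c^2 - 48*c + 18)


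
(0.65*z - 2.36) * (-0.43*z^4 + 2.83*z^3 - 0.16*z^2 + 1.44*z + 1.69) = -0.2795*z^5 + 2.8543*z^4 - 6.7828*z^3 + 1.3136*z^2 - 2.2999*z - 3.9884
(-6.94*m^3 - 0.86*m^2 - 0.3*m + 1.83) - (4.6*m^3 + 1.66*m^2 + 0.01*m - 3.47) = -11.54*m^3 - 2.52*m^2 - 0.31*m + 5.3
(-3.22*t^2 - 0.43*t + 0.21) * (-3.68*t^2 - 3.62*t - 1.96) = 11.8496*t^4 + 13.2388*t^3 + 7.095*t^2 + 0.0826*t - 0.4116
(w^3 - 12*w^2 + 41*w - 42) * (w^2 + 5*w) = w^5 - 7*w^4 - 19*w^3 + 163*w^2 - 210*w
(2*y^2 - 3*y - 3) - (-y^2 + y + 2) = 3*y^2 - 4*y - 5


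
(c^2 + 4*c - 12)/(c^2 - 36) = (c - 2)/(c - 6)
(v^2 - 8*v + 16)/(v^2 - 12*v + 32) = (v - 4)/(v - 8)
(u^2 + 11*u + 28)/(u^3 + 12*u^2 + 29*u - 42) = (u + 4)/(u^2 + 5*u - 6)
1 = 1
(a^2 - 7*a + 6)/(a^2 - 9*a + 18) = (a - 1)/(a - 3)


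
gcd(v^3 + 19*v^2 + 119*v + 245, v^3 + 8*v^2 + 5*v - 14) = v + 7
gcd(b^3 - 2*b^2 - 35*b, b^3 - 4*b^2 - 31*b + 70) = b^2 - 2*b - 35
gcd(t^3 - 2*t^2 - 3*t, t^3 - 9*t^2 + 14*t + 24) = t + 1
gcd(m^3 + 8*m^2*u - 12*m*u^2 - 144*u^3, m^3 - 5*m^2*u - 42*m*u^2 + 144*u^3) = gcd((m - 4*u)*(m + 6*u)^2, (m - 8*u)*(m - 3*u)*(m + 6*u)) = m + 6*u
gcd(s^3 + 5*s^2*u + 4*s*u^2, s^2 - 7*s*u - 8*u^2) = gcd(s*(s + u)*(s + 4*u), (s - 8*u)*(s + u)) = s + u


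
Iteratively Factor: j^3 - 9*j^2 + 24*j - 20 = (j - 2)*(j^2 - 7*j + 10) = (j - 2)^2*(j - 5)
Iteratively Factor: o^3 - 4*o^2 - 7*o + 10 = (o - 5)*(o^2 + o - 2) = (o - 5)*(o + 2)*(o - 1)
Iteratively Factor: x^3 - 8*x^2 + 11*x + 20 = (x + 1)*(x^2 - 9*x + 20) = (x - 5)*(x + 1)*(x - 4)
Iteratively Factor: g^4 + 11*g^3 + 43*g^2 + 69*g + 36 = (g + 3)*(g^3 + 8*g^2 + 19*g + 12) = (g + 3)^2*(g^2 + 5*g + 4) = (g + 3)^2*(g + 4)*(g + 1)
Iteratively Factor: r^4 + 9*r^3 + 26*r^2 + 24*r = (r + 4)*(r^3 + 5*r^2 + 6*r) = r*(r + 4)*(r^2 + 5*r + 6) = r*(r + 3)*(r + 4)*(r + 2)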